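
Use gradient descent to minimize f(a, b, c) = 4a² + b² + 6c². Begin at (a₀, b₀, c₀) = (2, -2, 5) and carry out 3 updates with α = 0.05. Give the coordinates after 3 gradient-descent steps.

(0.432, -1.458, 0.32)

∇f = (8a, 2b, 12c)
(a₁, b₁, c₁) = (2, -2, 5) − 0.05·(16, -4, 60) = (1.2, -1.8, 2)
(a₂, b₂, c₂) = (1.2, -1.8, 2) − 0.05·(9.6, -3.6, 24) = (0.72, -1.62, 0.8)
(a₃, b₃, c₃) = (0.72, -1.62, 0.8) − 0.05·(5.76, -3.24, 9.6) = (0.432, -1.458, 0.32)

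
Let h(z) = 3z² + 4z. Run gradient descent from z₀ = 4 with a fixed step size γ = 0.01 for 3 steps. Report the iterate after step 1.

3.72

h′(z) = 6z + 4
Step 1: h′(4) = 28; z₁ = 4 − 0.01·28 = 3.72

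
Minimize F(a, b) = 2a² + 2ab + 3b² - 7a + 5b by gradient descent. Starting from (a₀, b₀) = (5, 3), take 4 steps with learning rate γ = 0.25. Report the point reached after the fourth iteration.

(3.78125, 0.21875)

∇F = (4a + 2b - 7, 2a + 6b + 5)
(a₁, b₁) = (5, 3) − 0.25·(19, 33) = (0.25, -5.25)
(a₂, b₂) = (0.25, -5.25) − 0.25·(-16.5, -26) = (4.375, 1.25)
(a₃, b₃) = (4.375, 1.25) − 0.25·(13, 21.25) = (1.125, -4.0625)
(a₄, b₄) = (1.125, -4.0625) − 0.25·(-10.625, -17.125) = (3.78125, 0.21875)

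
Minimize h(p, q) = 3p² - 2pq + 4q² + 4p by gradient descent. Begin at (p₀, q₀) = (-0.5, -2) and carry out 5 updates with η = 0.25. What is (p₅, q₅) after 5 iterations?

(-4.09375, 5.265625)

∇h = (6p - 2q + 4, -2p + 8q)
Step 1: at (-0.5, -2), ∇h = (5, -15) → (-0.5, -2) − 0.25·(5, -15) = (-1.75, 1.75)
Step 2: at (-1.75, 1.75), ∇h = (-10, 17.5) → (-1.75, 1.75) − 0.25·(-10, 17.5) = (0.75, -2.625)
Step 3: at (0.75, -2.625), ∇h = (13.75, -22.5) → (0.75, -2.625) − 0.25·(13.75, -22.5) = (-2.6875, 3)
Step 4: at (-2.6875, 3), ∇h = (-18.125, 29.375) → (-2.6875, 3) − 0.25·(-18.125, 29.375) = (1.84375, -4.34375)
Step 5: at (1.84375, -4.34375), ∇h = (23.75, -38.4375) → (1.84375, -4.34375) − 0.25·(23.75, -38.4375) = (-4.09375, 5.265625)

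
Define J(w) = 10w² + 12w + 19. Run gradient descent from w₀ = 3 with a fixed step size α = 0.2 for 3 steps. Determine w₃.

-97.8

J′(w) = 20w + 12
Step 1: J′(3) = 72; w₁ = 3 − 0.2·72 = -11.4
Step 2: J′(-11.4) = -216; w₂ = -11.4 − 0.2·(-216) = 31.8
Step 3: J′(31.8) = 648; w₃ = 31.8 − 0.2·648 = -97.8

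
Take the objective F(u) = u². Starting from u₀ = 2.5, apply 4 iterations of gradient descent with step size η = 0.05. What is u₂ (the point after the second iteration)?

F′(u) = 2u
u₁ = 2.5 − 0.05·5 = 2.25
u₂ = 2.25 − 0.05·4.5 = 2.025

2.025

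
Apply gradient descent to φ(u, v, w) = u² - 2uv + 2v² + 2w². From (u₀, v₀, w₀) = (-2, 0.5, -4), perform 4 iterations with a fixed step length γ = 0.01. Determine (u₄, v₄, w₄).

∇φ = (2u - 2v, -2u + 4v, 4w)
Step 1: at (-2, 0.5, -4), ∇φ = (-5, 6, -16) → (-2, 0.5, -4) − 0.01·(-5, 6, -16) = (-1.95, 0.44, -3.84)
Step 2: at (-1.95, 0.44, -3.84), ∇φ = (-4.78, 5.66, -15.36) → (-1.95, 0.44, -3.84) − 0.01·(-4.78, 5.66, -15.36) = (-1.9022, 0.3834, -3.6864)
Step 3: at (-1.9022, 0.3834, -3.6864), ∇φ = (-4.5712, 5.338, -14.7456) → (-1.9022, 0.3834, -3.6864) − 0.01·(-4.5712, 5.338, -14.7456) = (-1.856488, 0.33002, -3.538944)
Step 4: at (-1.856488, 0.33002, -3.538944), ∇φ = (-4.373016, 5.033056, -14.155776) → (-1.856488, 0.33002, -3.538944) − 0.01·(-4.373016, 5.033056, -14.155776) = (-1.81275784, 0.27968944, -3.39738624)

(-1.81275784, 0.27968944, -3.39738624)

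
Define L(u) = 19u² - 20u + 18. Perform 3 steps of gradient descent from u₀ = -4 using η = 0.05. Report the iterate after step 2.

-3.14

L′(u) = 38u - 20
Step 1: L′(-4) = -172; u₁ = -4 − 0.05·(-172) = 4.6
Step 2: L′(4.6) = 154.8; u₂ = 4.6 − 0.05·154.8 = -3.14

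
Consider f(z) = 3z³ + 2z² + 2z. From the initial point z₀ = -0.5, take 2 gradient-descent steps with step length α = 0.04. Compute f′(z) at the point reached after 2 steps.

3.617885151504

f′(z) = 9z² + 4z + 2
z₁ = -0.5 − 0.04·2.25 = -0.59
z₂ = -0.59 − 0.04·2.7729 = -0.700916
f′(z) at (-0.700916) = 3.617885151504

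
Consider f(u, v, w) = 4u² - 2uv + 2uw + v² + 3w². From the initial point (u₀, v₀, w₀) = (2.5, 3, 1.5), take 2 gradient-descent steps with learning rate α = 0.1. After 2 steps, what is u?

0.72

∇f = (8u - 2v + 2w, -2u + 2v, 2u + 6w)
(u₁, v₁, w₁) = (2.5, 3, 1.5) − 0.1·(17, 1, 14) = (0.8, 2.9, 0.1)
(u₂, v₂, w₂) = (0.8, 2.9, 0.1) − 0.1·(0.8, 4.2, 2.2) = (0.72, 2.48, -0.12)
u = 0.72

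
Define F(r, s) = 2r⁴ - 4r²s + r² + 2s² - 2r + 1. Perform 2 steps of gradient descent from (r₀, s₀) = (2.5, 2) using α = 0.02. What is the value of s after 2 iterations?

2.196608

∇F = (8r³ - 8rs + 2r - 2, -4r² + 4s)
(r₁, s₁) = (2.5, 2) − 0.02·(88, -17) = (0.74, 2.34)
(r₂, s₂) = (0.74, 2.34) − 0.02·(-11.131008, 7.1696) = (0.96262016, 2.196608)
s = 2.196608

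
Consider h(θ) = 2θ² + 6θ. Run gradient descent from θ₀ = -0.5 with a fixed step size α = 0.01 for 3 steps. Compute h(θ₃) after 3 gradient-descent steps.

-2.934484420608

h′(θ) = 4θ + 6
Step 1: h′(-0.5) = 4; θ₁ = -0.5 − 0.01·4 = -0.54
Step 2: h′(-0.54) = 3.84; θ₂ = -0.54 − 0.01·3.84 = -0.5784
Step 3: h′(-0.5784) = 3.6864; θ₃ = -0.5784 − 0.01·3.6864 = -0.615264
h(-0.615264) = -2.934484420608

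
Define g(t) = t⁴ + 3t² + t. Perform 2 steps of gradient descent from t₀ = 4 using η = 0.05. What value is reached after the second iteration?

g′(t) = 4t³ + 6t + 1
t₁ = 4 − 0.05·281 = -10.05
t₂ = -10.05 − 0.05·(-4119.6005) = 195.930025

195.930025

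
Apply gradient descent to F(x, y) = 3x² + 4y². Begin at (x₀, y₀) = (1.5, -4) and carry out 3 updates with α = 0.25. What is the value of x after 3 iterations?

-0.1875

∇F = (6x, 8y)
(x₁, y₁) = (1.5, -4) − 0.25·(9, -32) = (-0.75, 4)
(x₂, y₂) = (-0.75, 4) − 0.25·(-4.5, 32) = (0.375, -4)
(x₃, y₃) = (0.375, -4) − 0.25·(2.25, -32) = (-0.1875, 4)
x = -0.1875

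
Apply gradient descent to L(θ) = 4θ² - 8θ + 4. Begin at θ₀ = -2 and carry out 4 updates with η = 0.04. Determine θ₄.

0.35855872

L′(θ) = 8θ - 8
θ₁ = -2 − 0.04·(-24) = -1.04
θ₂ = -1.04 − 0.04·(-16.32) = -0.3872
θ₃ = -0.3872 − 0.04·(-11.0976) = 0.056704
θ₄ = 0.056704 − 0.04·(-7.546368) = 0.35855872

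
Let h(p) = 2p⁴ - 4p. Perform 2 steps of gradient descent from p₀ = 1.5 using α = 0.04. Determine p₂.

h′(p) = 8p³ - 4
Step 1: h′(1.5) = 23; p₁ = 1.5 − 0.04·23 = 0.58
Step 2: h′(0.58) = -2.439104; p₂ = 0.58 − 0.04·(-2.439104) = 0.67756416

0.67756416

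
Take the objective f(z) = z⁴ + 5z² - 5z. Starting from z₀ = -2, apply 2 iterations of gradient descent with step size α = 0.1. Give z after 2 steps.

-19.7612

f′(z) = 4z³ + 10z - 5
z₁ = -2 − 0.1·(-57) = 3.7
z₂ = 3.7 − 0.1·234.612 = -19.7612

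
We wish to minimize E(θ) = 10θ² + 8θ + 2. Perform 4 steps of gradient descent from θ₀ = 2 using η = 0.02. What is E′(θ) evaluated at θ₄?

6.2208

E′(θ) = 20θ + 8
θ₁ = 2 − 0.02·48 = 1.04
θ₂ = 1.04 − 0.02·28.8 = 0.464
θ₃ = 0.464 − 0.02·17.28 = 0.1184
θ₄ = 0.1184 − 0.02·10.368 = -0.08896
E′(θ) at (-0.08896) = 6.2208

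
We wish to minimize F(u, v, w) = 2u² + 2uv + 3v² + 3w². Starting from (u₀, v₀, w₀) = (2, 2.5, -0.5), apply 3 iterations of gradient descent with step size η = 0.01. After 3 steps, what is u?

1.63636

∇F = (4u + 2v, 2u + 6v, 6w)
(u₁, v₁, w₁) = (2, 2.5, -0.5) − 0.01·(13, 19, -3) = (1.87, 2.31, -0.47)
(u₂, v₂, w₂) = (1.87, 2.31, -0.47) − 0.01·(12.1, 17.6, -2.82) = (1.749, 2.134, -0.4418)
(u₃, v₃, w₃) = (1.749, 2.134, -0.4418) − 0.01·(11.264, 16.302, -2.6508) = (1.63636, 1.97098, -0.415292)
u = 1.63636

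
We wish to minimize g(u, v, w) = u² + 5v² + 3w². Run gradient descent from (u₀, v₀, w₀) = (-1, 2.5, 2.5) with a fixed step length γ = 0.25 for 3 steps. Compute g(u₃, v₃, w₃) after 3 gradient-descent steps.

∇g = (2u, 10v, 6w)
Step 1: at (-1, 2.5, 2.5), ∇g = (-2, 25, 15) → (-1, 2.5, 2.5) − 0.25·(-2, 25, 15) = (-0.5, -3.75, -1.25)
Step 2: at (-0.5, -3.75, -1.25), ∇g = (-1, -37.5, -7.5) → (-0.5, -3.75, -1.25) − 0.25·(-1, -37.5, -7.5) = (-0.25, 5.625, 0.625)
Step 3: at (-0.25, 5.625, 0.625), ∇g = (-0.5, 56.25, 3.75) → (-0.25, 5.625, 0.625) − 0.25·(-0.5, 56.25, 3.75) = (-0.125, -8.4375, -0.3125)
g(-0.125, -8.4375, -0.3125) = 356.265625

356.265625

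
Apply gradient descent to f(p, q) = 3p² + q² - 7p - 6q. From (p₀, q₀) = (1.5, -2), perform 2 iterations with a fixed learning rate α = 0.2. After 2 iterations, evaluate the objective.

∇f = (6p - 7, 2q - 6)
(p₁, q₁) = (1.5, -2) − 0.2·(2, -10) = (1.1, 0)
(p₂, q₂) = (1.1, 0) − 0.2·(-0.4, -6) = (1.18, 1.2)
f(1.18, 1.2) = -9.8428

-9.8428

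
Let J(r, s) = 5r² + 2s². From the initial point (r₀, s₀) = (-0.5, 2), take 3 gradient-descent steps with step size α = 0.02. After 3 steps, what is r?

-0.256

∇J = (10r, 4s)
(r₁, s₁) = (-0.5, 2) − 0.02·(-5, 8) = (-0.4, 1.84)
(r₂, s₂) = (-0.4, 1.84) − 0.02·(-4, 7.36) = (-0.32, 1.6928)
(r₃, s₃) = (-0.32, 1.6928) − 0.02·(-3.2, 6.7712) = (-0.256, 1.557376)
r = -0.256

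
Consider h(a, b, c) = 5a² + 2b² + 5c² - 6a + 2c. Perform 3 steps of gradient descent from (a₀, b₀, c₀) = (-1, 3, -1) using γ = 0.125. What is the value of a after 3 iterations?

∇h = (10a - 6, 4b, 10c + 2)
(a₁, b₁, c₁) = (-1, 3, -1) − 0.125·(-16, 12, -8) = (1, 1.5, 0)
(a₂, b₂, c₂) = (1, 1.5, 0) − 0.125·(4, 6, 2) = (0.5, 0.75, -0.25)
(a₃, b₃, c₃) = (0.5, 0.75, -0.25) − 0.125·(-1, 3, -0.5) = (0.625, 0.375, -0.1875)
a = 0.625

0.625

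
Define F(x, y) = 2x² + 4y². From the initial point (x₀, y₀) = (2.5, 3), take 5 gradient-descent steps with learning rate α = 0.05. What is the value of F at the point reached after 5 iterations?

∇F = (4x, 8y)
(x₁, y₁) = (2.5, 3) − 0.05·(10, 24) = (2, 1.8)
(x₂, y₂) = (2, 1.8) − 0.05·(8, 14.4) = (1.6, 1.08)
(x₃, y₃) = (1.6, 1.08) − 0.05·(6.4, 8.64) = (1.28, 0.648)
(x₄, y₄) = (1.28, 0.648) − 0.05·(5.12, 5.184) = (1.024, 0.3888)
(x₅, y₅) = (1.024, 0.3888) − 0.05·(4.096, 3.1104) = (0.8192, 0.23328)
F(0.8192, 0.23328) = 1.5598555136

1.5598555136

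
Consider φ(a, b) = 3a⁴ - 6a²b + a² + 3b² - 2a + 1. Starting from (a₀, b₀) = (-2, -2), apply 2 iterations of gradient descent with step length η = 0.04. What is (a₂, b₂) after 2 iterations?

(-28.0352, 3.4144)

∇φ = (12a³ - 12ab + 2a - 2, -6a² + 6b)
(a₁, b₁) = (-2, -2) − 0.04·(-150, -36) = (4, -0.56)
(a₂, b₂) = (4, -0.56) − 0.04·(800.88, -99.36) = (-28.0352, 3.4144)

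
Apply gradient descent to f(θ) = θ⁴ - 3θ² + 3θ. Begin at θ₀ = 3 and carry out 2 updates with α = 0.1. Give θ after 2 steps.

89.6388

f′(θ) = 4θ³ - 6θ + 3
Step 1: f′(3) = 93; θ₁ = 3 − 0.1·93 = -6.3
Step 2: f′(-6.3) = -959.388; θ₂ = -6.3 − 0.1·(-959.388) = 89.6388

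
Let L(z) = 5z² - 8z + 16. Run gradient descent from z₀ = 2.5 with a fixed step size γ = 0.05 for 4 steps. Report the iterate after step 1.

L′(z) = 10z - 8
Step 1: L′(2.5) = 17; z₁ = 2.5 − 0.05·17 = 1.65

1.65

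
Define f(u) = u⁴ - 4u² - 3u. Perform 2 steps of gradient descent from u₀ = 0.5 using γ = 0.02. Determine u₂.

0.77079624

f′(u) = 4u³ - 8u - 3
u₁ = 0.5 − 0.02·(-6.5) = 0.63
u₂ = 0.63 − 0.02·(-7.039812) = 0.77079624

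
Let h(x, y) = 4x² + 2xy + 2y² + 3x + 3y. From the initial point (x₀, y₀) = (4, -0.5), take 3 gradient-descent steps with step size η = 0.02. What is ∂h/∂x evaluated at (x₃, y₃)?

∇h = (8x + 2y + 3, 2x + 4y + 3)
(x₁, y₁) = (4, -0.5) − 0.02·(34, 9) = (3.32, -0.68)
(x₂, y₂) = (3.32, -0.68) − 0.02·(28.2, 6.92) = (2.756, -0.8184)
(x₃, y₃) = (2.756, -0.8184) − 0.02·(23.4112, 5.2384) = (2.287776, -0.923168)
∂h/∂x at (2.287776, -0.923168) = 19.455872

19.455872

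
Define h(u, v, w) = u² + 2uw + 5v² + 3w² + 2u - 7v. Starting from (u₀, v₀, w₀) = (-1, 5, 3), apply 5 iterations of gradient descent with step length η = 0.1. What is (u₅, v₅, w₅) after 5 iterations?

(-1.74208, 0.7, 0.60896)

∇h = (2u + 2w + 2, 10v - 7, 2u + 6w)
Step 1: at (-1, 5, 3), ∇h = (6, 43, 16) → (-1, 5, 3) − 0.1·(6, 43, 16) = (-1.6, 0.7, 1.4)
Step 2: at (-1.6, 0.7, 1.4), ∇h = (1.6, 0, 5.2) → (-1.6, 0.7, 1.4) − 0.1·(1.6, 0, 5.2) = (-1.76, 0.7, 0.88)
Step 3: at (-1.76, 0.7, 0.88), ∇h = (0.24, 0, 1.76) → (-1.76, 0.7, 0.88) − 0.1·(0.24, 0, 1.76) = (-1.784, 0.7, 0.704)
Step 4: at (-1.784, 0.7, 0.704), ∇h = (-0.16, 0, 0.656) → (-1.784, 0.7, 0.704) − 0.1·(-0.16, 0, 0.656) = (-1.768, 0.7, 0.6384)
Step 5: at (-1.768, 0.7, 0.6384), ∇h = (-0.2592, 0, 0.2944) → (-1.768, 0.7, 0.6384) − 0.1·(-0.2592, 0, 0.2944) = (-1.74208, 0.7, 0.60896)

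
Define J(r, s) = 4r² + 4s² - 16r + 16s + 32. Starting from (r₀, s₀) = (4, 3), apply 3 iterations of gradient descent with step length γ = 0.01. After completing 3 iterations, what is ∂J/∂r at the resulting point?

12.459008

∇J = (8r - 16, 8s + 16)
(r₁, s₁) = (4, 3) − 0.01·(16, 40) = (3.84, 2.6)
(r₂, s₂) = (3.84, 2.6) − 0.01·(14.72, 36.8) = (3.6928, 2.232)
(r₃, s₃) = (3.6928, 2.232) − 0.01·(13.5424, 33.856) = (3.557376, 1.89344)
∂J/∂r at (3.557376, 1.89344) = 12.459008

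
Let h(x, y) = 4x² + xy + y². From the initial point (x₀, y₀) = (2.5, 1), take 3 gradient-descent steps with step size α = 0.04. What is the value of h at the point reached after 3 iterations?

∇h = (8x + y, x + 2y)
(x₁, y₁) = (2.5, 1) − 0.04·(21, 4.5) = (1.66, 0.82)
(x₂, y₂) = (1.66, 0.82) − 0.04·(14.1, 3.3) = (1.096, 0.688)
(x₃, y₃) = (1.096, 0.688) − 0.04·(9.456, 2.472) = (0.71776, 0.58912)
h(0.71776, 0.58912) = 2.830626816

2.830626816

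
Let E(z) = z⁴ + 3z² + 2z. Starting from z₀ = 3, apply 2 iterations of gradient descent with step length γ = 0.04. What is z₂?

-0.16669952

E′(z) = 4z³ + 6z + 2
Step 1: E′(3) = 128; z₁ = 3 − 0.04·128 = -2.12
Step 2: E′(-2.12) = -48.832512; z₂ = -2.12 − 0.04·(-48.832512) = -0.16669952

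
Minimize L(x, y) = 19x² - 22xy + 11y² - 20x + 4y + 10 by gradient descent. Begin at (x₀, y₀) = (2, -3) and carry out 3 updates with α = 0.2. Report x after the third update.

-2236.128

∇L = (38x - 22y - 20, -22x + 22y + 4)
(x₁, y₁) = (2, -3) − 0.2·(122, -106) = (-22.4, 18.2)
(x₂, y₂) = (-22.4, 18.2) − 0.2·(-1271.6, 897.2) = (231.92, -161.24)
(x₃, y₃) = (231.92, -161.24) − 0.2·(12340.24, -8645.52) = (-2236.128, 1567.864)
x = -2236.128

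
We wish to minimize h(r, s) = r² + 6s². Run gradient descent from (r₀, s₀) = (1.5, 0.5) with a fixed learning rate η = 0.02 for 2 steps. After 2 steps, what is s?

∇h = (2r, 12s)
Step 1: at (1.5, 0.5), ∇h = (3, 6) → (1.5, 0.5) − 0.02·(3, 6) = (1.44, 0.38)
Step 2: at (1.44, 0.38), ∇h = (2.88, 4.56) → (1.44, 0.38) − 0.02·(2.88, 4.56) = (1.3824, 0.2888)
s = 0.2888

0.2888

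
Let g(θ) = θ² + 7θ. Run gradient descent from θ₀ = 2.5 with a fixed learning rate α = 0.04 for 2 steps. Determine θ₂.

1.5784

g′(θ) = 2θ + 7
θ₁ = 2.5 − 0.04·12 = 2.02
θ₂ = 2.02 − 0.04·11.04 = 1.5784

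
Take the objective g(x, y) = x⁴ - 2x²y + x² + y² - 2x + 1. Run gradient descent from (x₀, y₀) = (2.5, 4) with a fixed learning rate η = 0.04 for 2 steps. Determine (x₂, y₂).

(1.91273728, 4.020832)

∇g = (4x³ - 4xy + 2x - 2, -2x² + 2y)
(x₁, y₁) = (2.5, 4) − 0.04·(25.5, -4.5) = (1.48, 4.18)
(x₂, y₂) = (1.48, 4.18) − 0.04·(-10.818432, 3.9792) = (1.91273728, 4.020832)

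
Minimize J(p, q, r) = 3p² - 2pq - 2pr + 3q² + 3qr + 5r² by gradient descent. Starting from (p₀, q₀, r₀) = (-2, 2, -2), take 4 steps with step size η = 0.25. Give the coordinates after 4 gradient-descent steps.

∇J = (6p - 2q - 2r, -2p + 6q + 3r, -2p + 3q + 10r)
Step 1: at (-2, 2, -2), ∇J = (-12, 10, -10) → (-2, 2, -2) − 0.25·(-12, 10, -10) = (1, -0.5, 0.5)
Step 2: at (1, -0.5, 0.5), ∇J = (6, -3.5, 1.5) → (1, -0.5, 0.5) − 0.25·(6, -3.5, 1.5) = (-0.5, 0.375, 0.125)
Step 3: at (-0.5, 0.375, 0.125), ∇J = (-4, 3.625, 3.375) → (-0.5, 0.375, 0.125) − 0.25·(-4, 3.625, 3.375) = (0.5, -0.53125, -0.71875)
Step 4: at (0.5, -0.53125, -0.71875), ∇J = (5.5, -6.34375, -9.78125) → (0.5, -0.53125, -0.71875) − 0.25·(5.5, -6.34375, -9.78125) = (-0.875, 1.0546875, 1.7265625)

(-0.875, 1.0546875, 1.7265625)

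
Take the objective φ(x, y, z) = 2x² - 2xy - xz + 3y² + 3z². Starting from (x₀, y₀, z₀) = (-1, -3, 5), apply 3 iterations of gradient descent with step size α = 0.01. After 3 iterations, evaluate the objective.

∇φ = (4x - 2y - z, -2x + 6y, -x + 6z)
(x₁, y₁, z₁) = (-1, -3, 5) − 0.01·(-3, -16, 31) = (-0.97, -2.84, 4.69)
(x₂, y₂, z₂) = (-0.97, -2.84, 4.69) − 0.01·(-2.89, -15.1, 29.11) = (-0.9411, -2.689, 4.3989)
(x₃, y₃, z₃) = (-0.9411, -2.689, 4.3989) − 0.01·(-2.7853, -14.2518, 27.3345) = (-0.913247, -2.546482, 4.125555)
φ(-0.913247, -2.546482, 4.125555) = 71.298880702042

71.298880702042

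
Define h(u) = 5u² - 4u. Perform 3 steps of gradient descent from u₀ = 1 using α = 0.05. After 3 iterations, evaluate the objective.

h′(u) = 10u - 4
Step 1: h′(1) = 6; u₁ = 1 − 0.05·6 = 0.7
Step 2: h′(0.7) = 3; u₂ = 0.7 − 0.05·3 = 0.55
Step 3: h′(0.55) = 1.5; u₃ = 0.55 − 0.05·1.5 = 0.475
h(0.475) = -0.771875

-0.771875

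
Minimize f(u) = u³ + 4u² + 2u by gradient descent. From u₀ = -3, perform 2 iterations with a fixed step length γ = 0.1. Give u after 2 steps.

f′(u) = 3u² + 8u + 2
Step 1: f′(-3) = 5; u₁ = -3 − 0.1·5 = -3.5
Step 2: f′(-3.5) = 10.75; u₂ = -3.5 − 0.1·10.75 = -4.575

-4.575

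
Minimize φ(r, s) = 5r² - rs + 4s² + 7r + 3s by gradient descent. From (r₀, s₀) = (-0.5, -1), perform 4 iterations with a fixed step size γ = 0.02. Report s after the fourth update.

-0.72301696

∇φ = (10r - s + 7, -r + 8s + 3)
(r₁, s₁) = (-0.5, -1) − 0.02·(3, -4.5) = (-0.56, -0.91)
(r₂, s₂) = (-0.56, -0.91) − 0.02·(2.31, -3.72) = (-0.6062, -0.8356)
(r₃, s₃) = (-0.6062, -0.8356) − 0.02·(1.7736, -3.0786) = (-0.641672, -0.774028)
(r₄, s₄) = (-0.641672, -0.774028) − 0.02·(1.357308, -2.550552) = (-0.66881816, -0.72301696)
s = -0.72301696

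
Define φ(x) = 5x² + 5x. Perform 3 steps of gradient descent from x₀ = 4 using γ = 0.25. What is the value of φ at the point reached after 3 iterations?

1152.05078125

φ′(x) = 10x + 5
Step 1: φ′(4) = 45; x₁ = 4 − 0.25·45 = -7.25
Step 2: φ′(-7.25) = -67.5; x₂ = -7.25 − 0.25·(-67.5) = 9.625
Step 3: φ′(9.625) = 101.25; x₃ = 9.625 − 0.25·101.25 = -15.6875
φ(-15.6875) = 1152.05078125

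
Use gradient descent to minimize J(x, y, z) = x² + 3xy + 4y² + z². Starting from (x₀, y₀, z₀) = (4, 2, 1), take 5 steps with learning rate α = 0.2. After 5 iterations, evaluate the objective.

10.8415853568

∇J = (2x + 3y, 3x + 8y, 2z)
Step 1: at (4, 2, 1), ∇J = (14, 28, 2) → (4, 2, 1) − 0.2·(14, 28, 2) = (1.2, -3.6, 0.6)
Step 2: at (1.2, -3.6, 0.6), ∇J = (-8.4, -25.2, 1.2) → (1.2, -3.6, 0.6) − 0.2·(-8.4, -25.2, 1.2) = (2.88, 1.44, 0.36)
Step 3: at (2.88, 1.44, 0.36), ∇J = (10.08, 20.16, 0.72) → (2.88, 1.44, 0.36) − 0.2·(10.08, 20.16, 0.72) = (0.864, -2.592, 0.216)
Step 4: at (0.864, -2.592, 0.216), ∇J = (-6.048, -18.144, 0.432) → (0.864, -2.592, 0.216) − 0.2·(-6.048, -18.144, 0.432) = (2.0736, 1.0368, 0.1296)
Step 5: at (2.0736, 1.0368, 0.1296), ∇J = (7.2576, 14.5152, 0.2592) → (2.0736, 1.0368, 0.1296) − 0.2·(7.2576, 14.5152, 0.2592) = (0.62208, -1.86624, 0.07776)
J(0.62208, -1.86624, 0.07776) = 10.8415853568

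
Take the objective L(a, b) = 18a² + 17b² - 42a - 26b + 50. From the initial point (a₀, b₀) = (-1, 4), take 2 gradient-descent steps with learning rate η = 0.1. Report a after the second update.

∇L = (36a - 42, 34b - 26)
Step 1: at (-1, 4), ∇L = (-78, 110) → (-1, 4) − 0.1·(-78, 110) = (6.8, -7)
Step 2: at (6.8, -7), ∇L = (202.8, -264) → (6.8, -7) − 0.1·(202.8, -264) = (-13.48, 19.4)
a = -13.48

-13.48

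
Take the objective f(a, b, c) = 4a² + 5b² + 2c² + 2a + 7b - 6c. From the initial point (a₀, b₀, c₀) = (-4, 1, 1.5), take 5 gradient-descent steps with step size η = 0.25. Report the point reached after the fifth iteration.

(3.5, -13.609375, 1.5)

∇f = (8a + 2, 10b + 7, 4c - 6)
(a₁, b₁, c₁) = (-4, 1, 1.5) − 0.25·(-30, 17, 0) = (3.5, -3.25, 1.5)
(a₂, b₂, c₂) = (3.5, -3.25, 1.5) − 0.25·(30, -25.5, 0) = (-4, 3.125, 1.5)
(a₃, b₃, c₃) = (-4, 3.125, 1.5) − 0.25·(-30, 38.25, 0) = (3.5, -6.4375, 1.5)
(a₄, b₄, c₄) = (3.5, -6.4375, 1.5) − 0.25·(30, -57.375, 0) = (-4, 7.90625, 1.5)
(a₅, b₅, c₅) = (-4, 7.90625, 1.5) − 0.25·(-30, 86.0625, 0) = (3.5, -13.609375, 1.5)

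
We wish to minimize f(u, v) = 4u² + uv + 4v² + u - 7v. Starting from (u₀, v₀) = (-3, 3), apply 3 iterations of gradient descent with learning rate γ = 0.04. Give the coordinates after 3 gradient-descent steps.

∇f = (8u + v + 1, u + 8v - 7)
Step 1: at (-3, 3), ∇f = (-20, 14) → (-3, 3) − 0.04·(-20, 14) = (-2.2, 2.44)
Step 2: at (-2.2, 2.44), ∇f = (-14.16, 10.32) → (-2.2, 2.44) − 0.04·(-14.16, 10.32) = (-1.6336, 2.0272)
Step 3: at (-1.6336, 2.0272), ∇f = (-10.0416, 7.584) → (-1.6336, 2.0272) − 0.04·(-10.0416, 7.584) = (-1.231936, 1.72384)

(-1.231936, 1.72384)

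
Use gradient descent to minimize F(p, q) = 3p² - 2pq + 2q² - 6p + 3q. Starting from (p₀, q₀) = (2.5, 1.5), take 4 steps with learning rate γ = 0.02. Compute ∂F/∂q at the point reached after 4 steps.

3.59872

∇F = (6p - 2q - 6, -2p + 4q + 3)
(p₁, q₁) = (2.5, 1.5) − 0.02·(6, 4) = (2.38, 1.42)
(p₂, q₂) = (2.38, 1.42) − 0.02·(5.44, 3.92) = (2.2712, 1.3416)
(p₃, q₃) = (2.2712, 1.3416) − 0.02·(4.944, 3.824) = (2.17232, 1.26512)
(p₄, q₄) = (2.17232, 1.26512) − 0.02·(4.50368, 3.71584) = (2.0822464, 1.1908032)
∂F/∂q at (2.0822464, 1.1908032) = 3.59872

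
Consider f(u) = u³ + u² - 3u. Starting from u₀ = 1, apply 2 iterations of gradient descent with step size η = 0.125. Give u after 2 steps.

f′(u) = 3u² + 2u - 3
u₁ = 1 − 0.125·2 = 0.75
u₂ = 0.75 − 0.125·0.1875 = 0.7265625

0.7265625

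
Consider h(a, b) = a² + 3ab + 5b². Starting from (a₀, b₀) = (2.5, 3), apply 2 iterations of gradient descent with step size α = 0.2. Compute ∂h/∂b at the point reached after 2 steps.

∇h = (2a + 3b, 3a + 10b)
Step 1: at (2.5, 3), ∇h = (14, 37.5) → (2.5, 3) − 0.2·(14, 37.5) = (-0.3, -4.5)
Step 2: at (-0.3, -4.5), ∇h = (-14.1, -45.9) → (-0.3, -4.5) − 0.2·(-14.1, -45.9) = (2.52, 4.68)
∂h/∂b at (2.52, 4.68) = 54.36

54.36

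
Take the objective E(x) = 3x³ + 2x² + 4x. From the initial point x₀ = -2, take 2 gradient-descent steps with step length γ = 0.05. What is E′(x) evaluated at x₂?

E′(x) = 9x² + 4x + 4
Step 1: E′(-2) = 32; x₁ = -2 − 0.05·32 = -3.6
Step 2: E′(-3.6) = 106.24; x₂ = -3.6 − 0.05·106.24 = -8.912
E′(x) at (-8.912) = 683.165696

683.165696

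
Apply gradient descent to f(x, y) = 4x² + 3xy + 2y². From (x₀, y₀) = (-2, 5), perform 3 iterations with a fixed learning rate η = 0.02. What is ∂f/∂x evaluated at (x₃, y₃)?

-2.55792

∇f = (8x + 3y, 3x + 4y)
Step 1: at (-2, 5), ∇f = (-1, 14) → (-2, 5) − 0.02·(-1, 14) = (-1.98, 4.72)
Step 2: at (-1.98, 4.72), ∇f = (-1.68, 12.94) → (-1.98, 4.72) − 0.02·(-1.68, 12.94) = (-1.9464, 4.4612)
Step 3: at (-1.9464, 4.4612), ∇f = (-2.1876, 12.0056) → (-1.9464, 4.4612) − 0.02·(-2.1876, 12.0056) = (-1.902648, 4.221088)
∂f/∂x at (-1.902648, 4.221088) = -2.55792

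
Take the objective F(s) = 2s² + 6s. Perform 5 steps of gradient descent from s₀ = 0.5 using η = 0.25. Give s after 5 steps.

-1.5

F′(s) = 4s + 6
Step 1: F′(0.5) = 8; s₁ = 0.5 − 0.25·8 = -1.5
Step 2: F′(-1.5) = 0; s₂ = -1.5 − 0.25·0 = -1.5
Step 3: F′(-1.5) = 0; s₃ = -1.5 − 0.25·0 = -1.5
Step 4: F′(-1.5) = 0; s₄ = -1.5 − 0.25·0 = -1.5
Step 5: F′(-1.5) = 0; s₅ = -1.5 − 0.25·0 = -1.5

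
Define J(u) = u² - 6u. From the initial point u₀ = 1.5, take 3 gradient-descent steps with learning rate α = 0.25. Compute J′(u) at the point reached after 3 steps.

-0.375

J′(u) = 2u - 6
u₁ = 1.5 − 0.25·(-3) = 2.25
u₂ = 2.25 − 0.25·(-1.5) = 2.625
u₃ = 2.625 − 0.25·(-0.75) = 2.8125
J′(u) at (2.8125) = -0.375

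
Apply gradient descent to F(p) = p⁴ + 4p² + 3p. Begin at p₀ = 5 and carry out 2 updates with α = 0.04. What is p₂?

F′(p) = 4p³ + 8p + 3
Step 1: F′(5) = 543; p₁ = 5 − 0.04·543 = -16.72
Step 2: F′(-16.72) = -18827.625792; p₂ = -16.72 − 0.04·(-18827.625792) = 736.38503168

736.38503168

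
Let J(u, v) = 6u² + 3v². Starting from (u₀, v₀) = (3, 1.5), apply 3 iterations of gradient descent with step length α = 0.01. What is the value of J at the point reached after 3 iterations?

∇J = (12u, 6v)
Step 1: at (3, 1.5), ∇J = (36, 9) → (3, 1.5) − 0.01·(36, 9) = (2.64, 1.41)
Step 2: at (2.64, 1.41), ∇J = (31.68, 8.46) → (2.64, 1.41) − 0.01·(31.68, 8.46) = (2.3232, 1.3254)
Step 3: at (2.3232, 1.3254), ∇J = (27.8784, 7.9524) → (2.3232, 1.3254) − 0.01·(27.8784, 7.9524) = (2.044416, 1.245876)
J(2.044416, 1.245876) = 29.734441708464

29.734441708464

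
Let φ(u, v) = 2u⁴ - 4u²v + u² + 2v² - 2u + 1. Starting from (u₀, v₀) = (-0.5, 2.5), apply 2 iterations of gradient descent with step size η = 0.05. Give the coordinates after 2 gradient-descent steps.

∇φ = (8u³ - 8uv + 2u - 2, -4u² + 4v)
Step 1: at (-0.5, 2.5), ∇φ = (6, 9) → (-0.5, 2.5) − 0.05·(6, 9) = (-0.8, 2.05)
Step 2: at (-0.8, 2.05), ∇φ = (5.424, 5.64) → (-0.8, 2.05) − 0.05·(5.424, 5.64) = (-1.0712, 1.768)

(-1.0712, 1.768)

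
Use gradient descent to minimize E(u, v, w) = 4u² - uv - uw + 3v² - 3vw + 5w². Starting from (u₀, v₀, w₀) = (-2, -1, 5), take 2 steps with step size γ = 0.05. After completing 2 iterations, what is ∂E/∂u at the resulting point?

-5.24

∇E = (8u - v - w, -u + 6v - 3w, -u - 3v + 10w)
(u₁, v₁, w₁) = (-2, -1, 5) − 0.05·(-20, -19, 55) = (-1, -0.05, 2.25)
(u₂, v₂, w₂) = (-1, -0.05, 2.25) − 0.05·(-10.2, -6.05, 23.65) = (-0.49, 0.2525, 1.0675)
∂E/∂u at (-0.49, 0.2525, 1.0675) = -5.24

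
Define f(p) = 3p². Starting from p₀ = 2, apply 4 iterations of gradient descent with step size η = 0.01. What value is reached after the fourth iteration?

1.56149792

f′(p) = 6p
Step 1: f′(2) = 12; p₁ = 2 − 0.01·12 = 1.88
Step 2: f′(1.88) = 11.28; p₂ = 1.88 − 0.01·11.28 = 1.7672
Step 3: f′(1.7672) = 10.6032; p₃ = 1.7672 − 0.01·10.6032 = 1.661168
Step 4: f′(1.661168) = 9.967008; p₄ = 1.661168 − 0.01·9.967008 = 1.56149792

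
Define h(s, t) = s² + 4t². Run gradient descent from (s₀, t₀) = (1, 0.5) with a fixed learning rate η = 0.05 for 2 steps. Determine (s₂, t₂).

(0.81, 0.18)

∇h = (2s, 8t)
Step 1: at (1, 0.5), ∇h = (2, 4) → (1, 0.5) − 0.05·(2, 4) = (0.9, 0.3)
Step 2: at (0.9, 0.3), ∇h = (1.8, 2.4) → (0.9, 0.3) − 0.05·(1.8, 2.4) = (0.81, 0.18)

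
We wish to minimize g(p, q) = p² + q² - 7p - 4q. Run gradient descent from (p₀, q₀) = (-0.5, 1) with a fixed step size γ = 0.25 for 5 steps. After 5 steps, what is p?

∇g = (2p - 7, 2q - 4)
Step 1: at (-0.5, 1), ∇g = (-8, -2) → (-0.5, 1) − 0.25·(-8, -2) = (1.5, 1.5)
Step 2: at (1.5, 1.5), ∇g = (-4, -1) → (1.5, 1.5) − 0.25·(-4, -1) = (2.5, 1.75)
Step 3: at (2.5, 1.75), ∇g = (-2, -0.5) → (2.5, 1.75) − 0.25·(-2, -0.5) = (3, 1.875)
Step 4: at (3, 1.875), ∇g = (-1, -0.25) → (3, 1.875) − 0.25·(-1, -0.25) = (3.25, 1.9375)
Step 5: at (3.25, 1.9375), ∇g = (-0.5, -0.125) → (3.25, 1.9375) − 0.25·(-0.5, -0.125) = (3.375, 1.96875)
p = 3.375

3.375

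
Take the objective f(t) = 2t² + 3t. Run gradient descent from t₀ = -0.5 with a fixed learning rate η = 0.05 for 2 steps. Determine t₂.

-0.59

f′(t) = 4t + 3
t₁ = -0.5 − 0.05·1 = -0.55
t₂ = -0.55 − 0.05·0.8 = -0.59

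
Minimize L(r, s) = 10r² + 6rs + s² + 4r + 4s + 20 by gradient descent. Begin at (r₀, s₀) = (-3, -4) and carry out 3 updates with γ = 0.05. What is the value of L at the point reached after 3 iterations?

11.67129

∇L = (20r + 6s + 4, 6r + 2s + 4)
Step 1: at (-3, -4), ∇L = (-80, -22) → (-3, -4) − 0.05·(-80, -22) = (1, -2.9)
Step 2: at (1, -2.9), ∇L = (6.6, 4.2) → (1, -2.9) − 0.05·(6.6, 4.2) = (0.67, -3.11)
Step 3: at (0.67, -3.11), ∇L = (-1.26, 1.8) → (0.67, -3.11) − 0.05·(-1.26, 1.8) = (0.733, -3.2)
L(0.733, -3.2) = 11.67129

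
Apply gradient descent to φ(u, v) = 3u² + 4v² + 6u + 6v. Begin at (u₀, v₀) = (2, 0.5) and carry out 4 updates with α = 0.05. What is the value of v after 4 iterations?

-0.588

∇φ = (6u + 6, 8v + 6)
Step 1: at (2, 0.5), ∇φ = (18, 10) → (2, 0.5) − 0.05·(18, 10) = (1.1, 0)
Step 2: at (1.1, 0), ∇φ = (12.6, 6) → (1.1, 0) − 0.05·(12.6, 6) = (0.47, -0.3)
Step 3: at (0.47, -0.3), ∇φ = (8.82, 3.6) → (0.47, -0.3) − 0.05·(8.82, 3.6) = (0.029, -0.48)
Step 4: at (0.029, -0.48), ∇φ = (6.174, 2.16) → (0.029, -0.48) − 0.05·(6.174, 2.16) = (-0.2797, -0.588)
v = -0.588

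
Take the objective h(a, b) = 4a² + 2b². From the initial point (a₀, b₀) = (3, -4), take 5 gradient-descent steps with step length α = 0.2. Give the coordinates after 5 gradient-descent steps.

(-0.23328, -0.00128)

∇h = (8a, 4b)
Step 1: at (3, -4), ∇h = (24, -16) → (3, -4) − 0.2·(24, -16) = (-1.8, -0.8)
Step 2: at (-1.8, -0.8), ∇h = (-14.4, -3.2) → (-1.8, -0.8) − 0.2·(-14.4, -3.2) = (1.08, -0.16)
Step 3: at (1.08, -0.16), ∇h = (8.64, -0.64) → (1.08, -0.16) − 0.2·(8.64, -0.64) = (-0.648, -0.032)
Step 4: at (-0.648, -0.032), ∇h = (-5.184, -0.128) → (-0.648, -0.032) − 0.2·(-5.184, -0.128) = (0.3888, -0.0064)
Step 5: at (0.3888, -0.0064), ∇h = (3.1104, -0.0256) → (0.3888, -0.0064) − 0.2·(3.1104, -0.0256) = (-0.23328, -0.00128)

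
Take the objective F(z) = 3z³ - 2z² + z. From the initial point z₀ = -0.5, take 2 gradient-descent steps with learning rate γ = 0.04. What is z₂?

-1.045076

F′(z) = 9z² - 4z + 1
Step 1: F′(-0.5) = 5.25; z₁ = -0.5 − 0.04·5.25 = -0.71
Step 2: F′(-0.71) = 8.3769; z₂ = -0.71 − 0.04·8.3769 = -1.045076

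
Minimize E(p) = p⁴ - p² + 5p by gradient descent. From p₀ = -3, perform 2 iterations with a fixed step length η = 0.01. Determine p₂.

-1.78598292

E′(p) = 4p³ - 2p + 5
Step 1: E′(-3) = -97; p₁ = -3 − 0.01·(-97) = -2.03
Step 2: E′(-2.03) = -24.401708; p₂ = -2.03 − 0.01·(-24.401708) = -1.78598292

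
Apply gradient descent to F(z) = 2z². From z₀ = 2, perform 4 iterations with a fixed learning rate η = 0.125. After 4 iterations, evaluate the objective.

F′(z) = 4z
Step 1: F′(2) = 8; z₁ = 2 − 0.125·8 = 1
Step 2: F′(1) = 4; z₂ = 1 − 0.125·4 = 0.5
Step 3: F′(0.5) = 2; z₃ = 0.5 − 0.125·2 = 0.25
Step 4: F′(0.25) = 1; z₄ = 0.25 − 0.125·1 = 0.125
F(0.125) = 0.03125

0.03125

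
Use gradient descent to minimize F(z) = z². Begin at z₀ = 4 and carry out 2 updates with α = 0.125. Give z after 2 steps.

F′(z) = 2z
Step 1: F′(4) = 8; z₁ = 4 − 0.125·8 = 3
Step 2: F′(3) = 6; z₂ = 3 − 0.125·6 = 2.25

2.25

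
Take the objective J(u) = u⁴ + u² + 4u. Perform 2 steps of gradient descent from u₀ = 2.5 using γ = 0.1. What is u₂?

36.09785

J′(u) = 4u³ + 2u + 4
u₁ = 2.5 − 0.1·71.5 = -4.65
u₂ = -4.65 − 0.1·(-407.4785) = 36.09785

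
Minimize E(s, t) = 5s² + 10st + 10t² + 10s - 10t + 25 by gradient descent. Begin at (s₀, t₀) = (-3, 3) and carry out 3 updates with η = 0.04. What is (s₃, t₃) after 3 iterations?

∇E = (10s + 10t + 10, 10s + 20t - 10)
(s₁, t₁) = (-3, 3) − 0.04·(10, 20) = (-3.4, 2.2)
(s₂, t₂) = (-3.4, 2.2) − 0.04·(-2, 0) = (-3.32, 2.2)
(s₃, t₃) = (-3.32, 2.2) − 0.04·(-1.2, 0.8) = (-3.272, 2.168)

(-3.272, 2.168)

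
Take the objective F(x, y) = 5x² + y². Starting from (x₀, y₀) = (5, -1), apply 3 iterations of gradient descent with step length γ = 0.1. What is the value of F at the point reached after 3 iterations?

0.262144

∇F = (10x, 2y)
Step 1: at (5, -1), ∇F = (50, -2) → (5, -1) − 0.1·(50, -2) = (0, -0.8)
Step 2: at (0, -0.8), ∇F = (0, -1.6) → (0, -0.8) − 0.1·(0, -1.6) = (0, -0.64)
Step 3: at (0, -0.64), ∇F = (0, -1.28) → (0, -0.64) − 0.1·(0, -1.28) = (0, -0.512)
F(0, -0.512) = 0.262144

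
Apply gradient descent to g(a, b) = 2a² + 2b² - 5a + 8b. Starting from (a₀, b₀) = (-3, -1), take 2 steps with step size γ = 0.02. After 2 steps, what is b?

-1.1536

∇g = (4a - 5, 4b + 8)
Step 1: at (-3, -1), ∇g = (-17, 4) → (-3, -1) − 0.02·(-17, 4) = (-2.66, -1.08)
Step 2: at (-2.66, -1.08), ∇g = (-15.64, 3.68) → (-2.66, -1.08) − 0.02·(-15.64, 3.68) = (-2.3472, -1.1536)
b = -1.1536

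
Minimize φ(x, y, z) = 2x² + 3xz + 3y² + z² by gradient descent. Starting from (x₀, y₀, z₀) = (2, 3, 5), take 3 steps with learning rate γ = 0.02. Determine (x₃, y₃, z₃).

(0.781096, 2.044416, 4.156224)

∇φ = (4x + 3z, 6y, 3x + 2z)
(x₁, y₁, z₁) = (2, 3, 5) − 0.02·(23, 18, 16) = (1.54, 2.64, 4.68)
(x₂, y₂, z₂) = (1.54, 2.64, 4.68) − 0.02·(20.2, 15.84, 13.98) = (1.136, 2.3232, 4.4004)
(x₃, y₃, z₃) = (1.136, 2.3232, 4.4004) − 0.02·(17.7452, 13.9392, 12.2088) = (0.781096, 2.044416, 4.156224)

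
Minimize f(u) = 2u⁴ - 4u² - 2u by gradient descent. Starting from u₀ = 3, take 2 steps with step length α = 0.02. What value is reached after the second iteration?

f′(u) = 8u³ - 8u - 2
Step 1: f′(3) = 190; u₁ = 3 − 0.02·190 = -0.8
Step 2: f′(-0.8) = 0.304; u₂ = -0.8 − 0.02·0.304 = -0.80608

-0.80608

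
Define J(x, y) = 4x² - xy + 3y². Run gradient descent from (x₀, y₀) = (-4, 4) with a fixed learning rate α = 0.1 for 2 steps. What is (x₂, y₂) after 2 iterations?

(0.04, 0.44)

∇J = (8x - y, -x + 6y)
(x₁, y₁) = (-4, 4) − 0.1·(-36, 28) = (-0.4, 1.2)
(x₂, y₂) = (-0.4, 1.2) − 0.1·(-4.4, 7.6) = (0.04, 0.44)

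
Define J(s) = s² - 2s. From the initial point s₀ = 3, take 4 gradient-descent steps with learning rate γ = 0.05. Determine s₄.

J′(s) = 2s - 2
Step 1: J′(3) = 4; s₁ = 3 − 0.05·4 = 2.8
Step 2: J′(2.8) = 3.6; s₂ = 2.8 − 0.05·3.6 = 2.62
Step 3: J′(2.62) = 3.24; s₃ = 2.62 − 0.05·3.24 = 2.458
Step 4: J′(2.458) = 2.916; s₄ = 2.458 − 0.05·2.916 = 2.3122

2.3122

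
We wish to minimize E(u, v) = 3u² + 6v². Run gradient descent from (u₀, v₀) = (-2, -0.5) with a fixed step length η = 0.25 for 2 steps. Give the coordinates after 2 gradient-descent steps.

∇E = (6u, 12v)
Step 1: at (-2, -0.5), ∇E = (-12, -6) → (-2, -0.5) − 0.25·(-12, -6) = (1, 1)
Step 2: at (1, 1), ∇E = (6, 12) → (1, 1) − 0.25·(6, 12) = (-0.5, -2)

(-0.5, -2)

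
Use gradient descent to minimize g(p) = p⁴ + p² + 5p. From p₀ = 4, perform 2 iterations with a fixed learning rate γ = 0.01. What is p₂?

g′(p) = 4p³ + 2p + 5
p₁ = 4 − 0.01·269 = 1.31
p₂ = 1.31 − 0.01·16.612364 = 1.14387636

1.14387636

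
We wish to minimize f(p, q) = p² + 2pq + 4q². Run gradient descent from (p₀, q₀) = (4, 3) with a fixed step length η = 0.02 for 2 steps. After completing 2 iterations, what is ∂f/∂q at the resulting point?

∇f = (2p + 2q, 2p + 8q)
(p₁, q₁) = (4, 3) − 0.02·(14, 32) = (3.72, 2.36)
(p₂, q₂) = (3.72, 2.36) − 0.02·(12.16, 26.32) = (3.4768, 1.8336)
∂f/∂q at (3.4768, 1.8336) = 21.6224

21.6224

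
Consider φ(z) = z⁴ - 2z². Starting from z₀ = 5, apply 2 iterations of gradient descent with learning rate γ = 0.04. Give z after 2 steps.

φ′(z) = 4z³ - 4z
Step 1: φ′(5) = 480; z₁ = 5 − 0.04·480 = -14.2
Step 2: φ′(-14.2) = -11396.352; z₂ = -14.2 − 0.04·(-11396.352) = 441.65408

441.65408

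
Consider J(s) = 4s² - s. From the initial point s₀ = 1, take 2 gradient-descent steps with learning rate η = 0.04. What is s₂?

0.5296

J′(s) = 8s - 1
Step 1: J′(1) = 7; s₁ = 1 − 0.04·7 = 0.72
Step 2: J′(0.72) = 4.76; s₂ = 0.72 − 0.04·4.76 = 0.5296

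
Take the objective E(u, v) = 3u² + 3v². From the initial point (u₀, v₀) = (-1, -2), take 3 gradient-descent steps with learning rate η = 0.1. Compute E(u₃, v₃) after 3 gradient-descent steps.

0.06144

∇E = (6u, 6v)
(u₁, v₁) = (-1, -2) − 0.1·(-6, -12) = (-0.4, -0.8)
(u₂, v₂) = (-0.4, -0.8) − 0.1·(-2.4, -4.8) = (-0.16, -0.32)
(u₃, v₃) = (-0.16, -0.32) − 0.1·(-0.96, -1.92) = (-0.064, -0.128)
E(-0.064, -0.128) = 0.06144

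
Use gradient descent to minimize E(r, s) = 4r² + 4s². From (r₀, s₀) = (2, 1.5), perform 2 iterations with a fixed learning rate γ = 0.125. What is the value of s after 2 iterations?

0

∇E = (8r, 8s)
Step 1: at (2, 1.5), ∇E = (16, 12) → (2, 1.5) − 0.125·(16, 12) = (0, 0)
Step 2: at (0, 0), ∇E = (0, 0) → (0, 0) − 0.125·(0, 0) = (0, 0)
s = 0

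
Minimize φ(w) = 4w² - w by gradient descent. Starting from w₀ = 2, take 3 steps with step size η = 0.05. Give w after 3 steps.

0.53

φ′(w) = 8w - 1
Step 1: φ′(2) = 15; w₁ = 2 − 0.05·15 = 1.25
Step 2: φ′(1.25) = 9; w₂ = 1.25 − 0.05·9 = 0.8
Step 3: φ′(0.8) = 5.4; w₃ = 0.8 − 0.05·5.4 = 0.53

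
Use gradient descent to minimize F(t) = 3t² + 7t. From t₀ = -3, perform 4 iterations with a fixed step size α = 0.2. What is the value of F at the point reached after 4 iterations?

-4.08330752

F′(t) = 6t + 7
t₁ = -3 − 0.2·(-11) = -0.8
t₂ = -0.8 − 0.2·2.2 = -1.24
t₃ = -1.24 − 0.2·(-0.44) = -1.152
t₄ = -1.152 − 0.2·0.088 = -1.1696
F(-1.1696) = -4.08330752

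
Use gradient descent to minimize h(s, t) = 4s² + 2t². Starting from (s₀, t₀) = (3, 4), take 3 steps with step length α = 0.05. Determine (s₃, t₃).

∇h = (8s, 4t)
(s₁, t₁) = (3, 4) − 0.05·(24, 16) = (1.8, 3.2)
(s₂, t₂) = (1.8, 3.2) − 0.05·(14.4, 12.8) = (1.08, 2.56)
(s₃, t₃) = (1.08, 2.56) − 0.05·(8.64, 10.24) = (0.648, 2.048)

(0.648, 2.048)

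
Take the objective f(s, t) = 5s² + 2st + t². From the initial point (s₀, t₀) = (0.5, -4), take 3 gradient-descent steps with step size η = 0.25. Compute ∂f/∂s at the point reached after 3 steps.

19

∇f = (10s + 2t, 2s + 2t)
Step 1: at (0.5, -4), ∇f = (-3, -7) → (0.5, -4) − 0.25·(-3, -7) = (1.25, -2.25)
Step 2: at (1.25, -2.25), ∇f = (8, -2) → (1.25, -2.25) − 0.25·(8, -2) = (-0.75, -1.75)
Step 3: at (-0.75, -1.75), ∇f = (-11, -5) → (-0.75, -1.75) − 0.25·(-11, -5) = (2, -0.5)
∂f/∂s at (2, -0.5) = 19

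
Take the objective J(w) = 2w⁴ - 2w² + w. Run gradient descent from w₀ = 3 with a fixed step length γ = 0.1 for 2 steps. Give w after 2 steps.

J′(w) = 8w³ - 4w + 1
Step 1: J′(3) = 205; w₁ = 3 − 0.1·205 = -17.5
Step 2: J′(-17.5) = -42804; w₂ = -17.5 − 0.1·(-42804) = 4262.9

4262.9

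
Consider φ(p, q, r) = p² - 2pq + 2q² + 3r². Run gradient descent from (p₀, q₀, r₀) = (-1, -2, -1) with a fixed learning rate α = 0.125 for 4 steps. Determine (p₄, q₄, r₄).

∇φ = (2p - 2q, -2p + 4q, 6r)
(p₁, q₁, r₁) = (-1, -2, -1) − 0.125·(2, -6, -6) = (-1.25, -1.25, -0.25)
(p₂, q₂, r₂) = (-1.25, -1.25, -0.25) − 0.125·(0, -2.5, -1.5) = (-1.25, -0.9375, -0.0625)
(p₃, q₃, r₃) = (-1.25, -0.9375, -0.0625) − 0.125·(-0.625, -1.25, -0.375) = (-1.171875, -0.78125, -0.015625)
(p₄, q₄, r₄) = (-1.171875, -0.78125, -0.015625) − 0.125·(-0.78125, -0.78125, -0.09375) = (-1.07421875, -0.68359375, -0.00390625)

(-1.07421875, -0.68359375, -0.00390625)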